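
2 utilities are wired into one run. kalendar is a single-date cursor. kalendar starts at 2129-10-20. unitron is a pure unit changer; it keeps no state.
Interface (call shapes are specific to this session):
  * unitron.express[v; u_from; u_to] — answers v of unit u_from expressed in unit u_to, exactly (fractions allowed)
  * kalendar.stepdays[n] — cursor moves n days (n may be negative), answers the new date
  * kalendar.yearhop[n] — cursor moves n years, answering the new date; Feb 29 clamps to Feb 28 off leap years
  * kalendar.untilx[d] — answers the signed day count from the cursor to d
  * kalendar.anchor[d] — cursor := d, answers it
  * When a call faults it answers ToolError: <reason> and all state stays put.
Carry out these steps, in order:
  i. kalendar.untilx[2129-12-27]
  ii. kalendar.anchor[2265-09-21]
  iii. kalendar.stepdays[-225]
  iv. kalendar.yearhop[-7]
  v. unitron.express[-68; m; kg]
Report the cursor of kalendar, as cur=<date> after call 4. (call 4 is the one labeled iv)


Step: kalendar.untilx[d: 2129-12-27]
Result: 68
Step: kalendar.anchor[d: 2265-09-21]
Result: 2265-09-21
Step: kalendar.stepdays[n: -225]
Result: 2265-02-08
Step: kalendar.yearhop[n: -7]
Result: 2258-02-08
Step: unitron.express[v: -68; u_from: m; u_to: kg]
Result: ToolError: incompatible units

Answer: cur=2258-02-08


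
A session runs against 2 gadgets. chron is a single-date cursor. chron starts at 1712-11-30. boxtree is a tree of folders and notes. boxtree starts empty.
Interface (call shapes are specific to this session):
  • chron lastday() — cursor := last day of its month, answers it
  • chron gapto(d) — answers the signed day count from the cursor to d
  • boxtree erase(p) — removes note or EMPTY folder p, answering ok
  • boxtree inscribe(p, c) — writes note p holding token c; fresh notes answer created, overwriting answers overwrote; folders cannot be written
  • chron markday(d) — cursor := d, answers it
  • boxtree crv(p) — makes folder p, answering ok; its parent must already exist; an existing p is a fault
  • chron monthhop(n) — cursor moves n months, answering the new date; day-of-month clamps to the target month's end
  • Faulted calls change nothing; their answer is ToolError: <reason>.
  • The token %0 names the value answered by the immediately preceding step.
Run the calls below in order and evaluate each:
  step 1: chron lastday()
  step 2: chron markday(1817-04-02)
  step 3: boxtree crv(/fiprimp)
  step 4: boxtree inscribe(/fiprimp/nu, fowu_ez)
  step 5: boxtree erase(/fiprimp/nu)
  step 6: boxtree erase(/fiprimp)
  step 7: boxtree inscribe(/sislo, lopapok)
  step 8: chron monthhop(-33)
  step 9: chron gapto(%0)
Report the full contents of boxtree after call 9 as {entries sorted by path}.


Answer: {sislo=lopapok}

Derivation:
I use chron lastday, and observe 1712-11-30.
Then chron markday using 1817-04-02, → 1817-04-02.
Now I run boxtree crv using /fiprimp, → ok.
I run boxtree inscribe using /fiprimp/nu, fowu_ez, yielding created.
Using boxtree erase using /fiprimp/nu, and get ok.
Using boxtree erase using /fiprimp, → ok.
I use boxtree inscribe using /sislo, lopapok, yielding created.
Now I run chron monthhop using -33, yielding 1814-07-02.
Invoking chron gapto using %0, yielding 0.


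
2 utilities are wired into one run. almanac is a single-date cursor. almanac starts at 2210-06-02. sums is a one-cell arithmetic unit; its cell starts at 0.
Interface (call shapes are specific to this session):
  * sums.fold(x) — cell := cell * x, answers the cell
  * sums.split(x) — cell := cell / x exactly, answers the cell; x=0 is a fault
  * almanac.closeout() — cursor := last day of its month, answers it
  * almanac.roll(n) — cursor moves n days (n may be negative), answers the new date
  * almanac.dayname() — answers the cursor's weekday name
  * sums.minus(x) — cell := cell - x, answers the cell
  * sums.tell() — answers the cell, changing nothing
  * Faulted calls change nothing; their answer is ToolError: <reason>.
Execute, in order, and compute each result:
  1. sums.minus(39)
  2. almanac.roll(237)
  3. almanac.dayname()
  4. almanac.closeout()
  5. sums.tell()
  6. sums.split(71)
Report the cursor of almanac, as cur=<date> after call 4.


Answer: cur=2211-01-31

Derivation:
CALL sums.minus[x=39]
RET  -39
CALL almanac.roll[n=237]
RET  2211-01-25
CALL almanac.dayname[]
RET  Friday
CALL almanac.closeout[]
RET  2211-01-31
CALL sums.tell[]
RET  -39
CALL sums.split[x=71]
RET  -39/71


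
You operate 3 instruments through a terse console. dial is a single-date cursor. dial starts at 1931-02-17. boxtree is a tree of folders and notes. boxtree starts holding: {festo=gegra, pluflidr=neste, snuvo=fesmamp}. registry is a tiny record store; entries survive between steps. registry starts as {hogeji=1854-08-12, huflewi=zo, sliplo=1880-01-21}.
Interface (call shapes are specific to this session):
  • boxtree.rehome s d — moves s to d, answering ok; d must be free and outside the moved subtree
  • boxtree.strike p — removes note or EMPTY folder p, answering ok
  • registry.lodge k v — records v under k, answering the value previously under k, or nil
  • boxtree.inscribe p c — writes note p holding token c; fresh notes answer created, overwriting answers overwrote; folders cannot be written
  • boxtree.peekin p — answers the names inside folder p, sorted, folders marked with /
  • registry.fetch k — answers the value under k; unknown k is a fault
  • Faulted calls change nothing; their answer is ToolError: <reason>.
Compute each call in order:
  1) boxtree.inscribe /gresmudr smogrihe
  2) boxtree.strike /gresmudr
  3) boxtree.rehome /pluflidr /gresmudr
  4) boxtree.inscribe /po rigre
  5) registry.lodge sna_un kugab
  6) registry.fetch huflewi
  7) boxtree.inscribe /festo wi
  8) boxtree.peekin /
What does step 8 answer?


I run boxtree.inscribe(/gresmudr, smogrihe), which returns created.
Using boxtree.strike(/gresmudr), — result: ok.
I invoke boxtree.rehome(/pluflidr, /gresmudr), giving ok.
I invoke boxtree.inscribe(/po, rigre), → created.
Next I call registry.lodge(sna_un, kugab), — result: nil.
I call registry.fetch(huflewi), which returns zo.
I call boxtree.inscribe(/festo, wi), — result: overwrote.
Invoking boxtree.peekin(/), and see [festo, gresmudr, po, snuvo].

Answer: [festo, gresmudr, po, snuvo]


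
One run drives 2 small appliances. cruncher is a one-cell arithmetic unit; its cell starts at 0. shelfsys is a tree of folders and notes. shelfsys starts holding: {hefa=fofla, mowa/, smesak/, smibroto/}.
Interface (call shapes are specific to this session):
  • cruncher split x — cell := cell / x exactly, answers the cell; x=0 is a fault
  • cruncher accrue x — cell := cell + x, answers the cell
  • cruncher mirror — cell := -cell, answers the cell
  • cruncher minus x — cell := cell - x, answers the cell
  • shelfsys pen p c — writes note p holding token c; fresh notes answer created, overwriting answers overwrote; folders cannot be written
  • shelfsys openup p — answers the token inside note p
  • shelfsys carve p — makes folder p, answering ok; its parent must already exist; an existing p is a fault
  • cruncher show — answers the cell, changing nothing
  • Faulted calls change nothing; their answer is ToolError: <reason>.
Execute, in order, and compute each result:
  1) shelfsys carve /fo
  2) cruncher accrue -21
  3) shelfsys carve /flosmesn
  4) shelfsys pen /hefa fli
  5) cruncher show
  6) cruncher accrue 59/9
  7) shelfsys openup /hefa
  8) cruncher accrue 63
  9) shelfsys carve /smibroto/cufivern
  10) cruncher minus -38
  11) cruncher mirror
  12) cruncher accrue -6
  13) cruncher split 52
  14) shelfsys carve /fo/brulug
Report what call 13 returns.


Answer: -833/468

Derivation:
# 1. shelfsys carve(p=/fo) : ok
# 2. cruncher accrue(x=-21) : -21
# 3. shelfsys carve(p=/flosmesn) : ok
# 4. shelfsys pen(p=/hefa, c=fli) : overwrote
# 5. cruncher show() : -21
# 6. cruncher accrue(x=59/9) : -130/9
# 7. shelfsys openup(p=/hefa) : fli
# 8. cruncher accrue(x=63) : 437/9
# 9. shelfsys carve(p=/smibroto/cufivern) : ok
# 10. cruncher minus(x=-38) : 779/9
# 11. cruncher mirror() : -779/9
# 12. cruncher accrue(x=-6) : -833/9
# 13. cruncher split(x=52) : -833/468
# 14. shelfsys carve(p=/fo/brulug) : ok


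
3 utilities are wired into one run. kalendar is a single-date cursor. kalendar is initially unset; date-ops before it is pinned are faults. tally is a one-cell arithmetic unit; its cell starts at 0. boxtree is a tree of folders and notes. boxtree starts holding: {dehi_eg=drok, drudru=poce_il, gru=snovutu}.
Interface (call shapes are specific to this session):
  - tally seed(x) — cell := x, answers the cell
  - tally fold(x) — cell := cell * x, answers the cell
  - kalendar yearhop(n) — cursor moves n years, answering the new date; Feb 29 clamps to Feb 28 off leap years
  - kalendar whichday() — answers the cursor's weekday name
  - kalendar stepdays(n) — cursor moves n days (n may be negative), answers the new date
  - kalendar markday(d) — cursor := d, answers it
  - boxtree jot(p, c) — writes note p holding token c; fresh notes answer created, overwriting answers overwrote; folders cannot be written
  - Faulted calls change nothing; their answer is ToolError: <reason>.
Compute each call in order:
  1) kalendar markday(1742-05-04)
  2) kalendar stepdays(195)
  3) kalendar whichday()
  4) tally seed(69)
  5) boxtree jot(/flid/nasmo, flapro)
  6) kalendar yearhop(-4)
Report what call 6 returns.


Answer: 1738-11-15

Derivation:
~$ kalendar markday 1742-05-04
:: 1742-05-04
~$ kalendar stepdays 195
:: 1742-11-15
~$ kalendar whichday
:: Thursday
~$ tally seed 69
:: 69
~$ boxtree jot /flid/nasmo flapro
:: ToolError: no parent
~$ kalendar yearhop -4
:: 1738-11-15


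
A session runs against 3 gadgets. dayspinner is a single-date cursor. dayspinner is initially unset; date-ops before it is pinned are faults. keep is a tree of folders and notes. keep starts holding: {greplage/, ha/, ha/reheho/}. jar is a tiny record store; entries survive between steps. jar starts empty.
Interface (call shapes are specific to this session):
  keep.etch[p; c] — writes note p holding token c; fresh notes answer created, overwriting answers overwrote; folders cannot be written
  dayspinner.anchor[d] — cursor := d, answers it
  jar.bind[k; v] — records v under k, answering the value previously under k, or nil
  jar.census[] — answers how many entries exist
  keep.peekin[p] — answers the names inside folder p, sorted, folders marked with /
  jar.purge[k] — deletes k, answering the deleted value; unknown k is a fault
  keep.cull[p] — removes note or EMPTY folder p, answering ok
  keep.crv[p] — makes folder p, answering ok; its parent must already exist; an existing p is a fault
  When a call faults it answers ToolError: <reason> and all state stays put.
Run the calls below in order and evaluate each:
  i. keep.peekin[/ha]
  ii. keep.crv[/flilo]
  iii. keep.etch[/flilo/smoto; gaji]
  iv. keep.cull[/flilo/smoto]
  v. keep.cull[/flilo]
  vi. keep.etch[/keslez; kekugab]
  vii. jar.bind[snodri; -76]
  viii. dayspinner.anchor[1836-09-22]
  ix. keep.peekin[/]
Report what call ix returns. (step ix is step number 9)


! keep.peekin(p=/ha) => [reheho/]
! keep.crv(p=/flilo) => ok
! keep.etch(p=/flilo/smoto, c=gaji) => created
! keep.cull(p=/flilo/smoto) => ok
! keep.cull(p=/flilo) => ok
! keep.etch(p=/keslez, c=kekugab) => created
! jar.bind(k=snodri, v=-76) => nil
! dayspinner.anchor(d=1836-09-22) => 1836-09-22
! keep.peekin(p=/) => [greplage/, ha/, keslez]

Answer: [greplage/, ha/, keslez]


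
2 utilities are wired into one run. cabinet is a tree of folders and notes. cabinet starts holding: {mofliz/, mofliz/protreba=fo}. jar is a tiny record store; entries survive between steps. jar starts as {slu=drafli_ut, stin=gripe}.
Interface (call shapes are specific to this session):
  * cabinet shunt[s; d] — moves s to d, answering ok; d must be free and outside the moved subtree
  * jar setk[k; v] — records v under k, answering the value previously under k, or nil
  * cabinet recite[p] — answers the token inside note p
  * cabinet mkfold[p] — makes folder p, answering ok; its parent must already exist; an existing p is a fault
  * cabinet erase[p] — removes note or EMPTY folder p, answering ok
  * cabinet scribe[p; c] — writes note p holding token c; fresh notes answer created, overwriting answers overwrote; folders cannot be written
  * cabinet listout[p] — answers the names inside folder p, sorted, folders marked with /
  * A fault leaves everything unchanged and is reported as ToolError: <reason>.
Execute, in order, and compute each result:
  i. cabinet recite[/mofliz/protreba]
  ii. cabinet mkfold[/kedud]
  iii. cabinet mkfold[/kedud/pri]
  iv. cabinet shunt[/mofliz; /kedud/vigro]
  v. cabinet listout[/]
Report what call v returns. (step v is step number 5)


Answer: [kedud/]

Derivation:
Invoking cabinet recite using p='/mofliz/protreba', and get fo.
I run cabinet mkfold using p='/kedud', yielding ok.
I invoke cabinet mkfold using p='/kedud/pri', and observe ok.
Now I run cabinet shunt using s='/mofliz', d='/kedud/vigro', and see ok.
I call cabinet listout using p='/': [kedud/].


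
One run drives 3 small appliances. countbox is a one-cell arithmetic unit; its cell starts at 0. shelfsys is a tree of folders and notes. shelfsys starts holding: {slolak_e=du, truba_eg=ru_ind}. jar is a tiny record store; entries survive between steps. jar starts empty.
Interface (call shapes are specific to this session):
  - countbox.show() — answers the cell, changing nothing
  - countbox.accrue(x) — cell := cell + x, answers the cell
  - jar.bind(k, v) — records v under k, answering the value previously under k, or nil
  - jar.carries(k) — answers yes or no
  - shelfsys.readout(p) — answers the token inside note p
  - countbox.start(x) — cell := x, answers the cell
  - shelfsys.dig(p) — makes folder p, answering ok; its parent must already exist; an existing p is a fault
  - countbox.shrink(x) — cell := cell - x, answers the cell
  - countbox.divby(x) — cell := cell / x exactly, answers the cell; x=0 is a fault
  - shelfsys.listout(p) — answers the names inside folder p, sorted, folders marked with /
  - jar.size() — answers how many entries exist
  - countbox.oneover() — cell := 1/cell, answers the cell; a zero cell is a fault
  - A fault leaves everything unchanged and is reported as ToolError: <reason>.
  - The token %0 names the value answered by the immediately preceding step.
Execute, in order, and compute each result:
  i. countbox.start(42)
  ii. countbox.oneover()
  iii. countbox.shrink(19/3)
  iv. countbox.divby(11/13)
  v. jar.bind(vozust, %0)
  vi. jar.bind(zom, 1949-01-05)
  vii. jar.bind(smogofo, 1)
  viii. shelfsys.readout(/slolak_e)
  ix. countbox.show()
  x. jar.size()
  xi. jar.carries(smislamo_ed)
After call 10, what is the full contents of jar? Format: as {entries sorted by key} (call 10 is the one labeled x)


Answer: {smogofo=1, vozust=-3445/462, zom=1949-01-05}

Derivation:
> start 42
[out] 42
> oneover
[out] 1/42
> shrink 19/3
[out] -265/42
> divby 11/13
[out] -3445/462
> bind vozust %0
[out] nil
> bind zom 1949-01-05
[out] nil
> bind smogofo 1
[out] nil
> readout /slolak_e
[out] du
> show
[out] -3445/462
> size
[out] 3
> carries smislamo_ed
[out] no


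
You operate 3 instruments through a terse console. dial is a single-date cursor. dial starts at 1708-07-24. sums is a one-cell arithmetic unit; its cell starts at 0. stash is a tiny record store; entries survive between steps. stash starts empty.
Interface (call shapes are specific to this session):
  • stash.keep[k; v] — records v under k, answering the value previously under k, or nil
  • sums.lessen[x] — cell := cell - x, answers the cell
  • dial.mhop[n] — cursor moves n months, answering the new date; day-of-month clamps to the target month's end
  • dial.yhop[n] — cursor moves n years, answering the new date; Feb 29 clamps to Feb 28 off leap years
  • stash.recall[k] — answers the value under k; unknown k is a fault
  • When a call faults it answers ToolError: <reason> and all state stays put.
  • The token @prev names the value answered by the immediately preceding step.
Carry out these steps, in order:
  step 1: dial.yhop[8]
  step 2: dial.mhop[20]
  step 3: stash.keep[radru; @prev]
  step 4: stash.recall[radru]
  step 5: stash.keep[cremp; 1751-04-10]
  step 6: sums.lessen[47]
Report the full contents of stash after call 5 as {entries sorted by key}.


Do: dial.yhop[n='8']
See: 1716-07-24
Do: dial.mhop[n='20']
See: 1718-03-24
Do: stash.keep[k='radru'; v='@prev']
See: nil
Do: stash.recall[k='radru']
See: 1718-03-24
Do: stash.keep[k='cremp'; v='1751-04-10']
See: nil
Do: sums.lessen[x='47']
See: -47

Answer: {cremp=1751-04-10, radru=1718-03-24}


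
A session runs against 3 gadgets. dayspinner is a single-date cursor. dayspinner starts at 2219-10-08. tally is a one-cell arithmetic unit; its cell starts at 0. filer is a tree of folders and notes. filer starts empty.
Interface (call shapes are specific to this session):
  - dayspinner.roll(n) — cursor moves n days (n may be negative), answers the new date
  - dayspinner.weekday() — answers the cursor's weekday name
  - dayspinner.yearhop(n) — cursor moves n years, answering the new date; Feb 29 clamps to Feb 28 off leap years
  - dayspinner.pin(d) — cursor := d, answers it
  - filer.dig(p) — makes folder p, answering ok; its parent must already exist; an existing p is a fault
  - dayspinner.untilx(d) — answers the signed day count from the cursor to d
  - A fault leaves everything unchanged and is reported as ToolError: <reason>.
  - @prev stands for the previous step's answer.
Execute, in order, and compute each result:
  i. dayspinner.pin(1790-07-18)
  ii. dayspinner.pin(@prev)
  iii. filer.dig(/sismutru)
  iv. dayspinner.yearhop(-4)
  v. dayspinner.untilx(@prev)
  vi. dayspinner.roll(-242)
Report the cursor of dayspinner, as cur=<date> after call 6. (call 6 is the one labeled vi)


;; dayspinner.pin(d='1790-07-18') : 1790-07-18
;; dayspinner.pin(d='@prev') : 1790-07-18
;; filer.dig(p='/sismutru') : ok
;; dayspinner.yearhop(n='-4') : 1786-07-18
;; dayspinner.untilx(d='@prev') : 0
;; dayspinner.roll(n='-242') : 1785-11-18

Answer: cur=1785-11-18


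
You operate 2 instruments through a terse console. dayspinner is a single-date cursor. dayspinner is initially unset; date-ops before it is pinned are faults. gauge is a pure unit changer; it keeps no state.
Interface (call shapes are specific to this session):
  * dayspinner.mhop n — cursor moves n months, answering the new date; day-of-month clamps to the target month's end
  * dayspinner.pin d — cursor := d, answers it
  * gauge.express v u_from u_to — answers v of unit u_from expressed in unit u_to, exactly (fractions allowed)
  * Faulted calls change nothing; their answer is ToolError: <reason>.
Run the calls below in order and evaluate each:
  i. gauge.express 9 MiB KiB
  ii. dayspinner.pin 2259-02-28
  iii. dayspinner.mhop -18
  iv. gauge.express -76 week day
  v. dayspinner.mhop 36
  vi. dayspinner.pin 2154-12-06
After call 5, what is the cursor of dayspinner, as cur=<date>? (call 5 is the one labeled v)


Answer: cur=2260-08-28

Derivation:
Act: gauge.express[9; MiB; KiB]
Obs: 9216
Act: dayspinner.pin[2259-02-28]
Obs: 2259-02-28
Act: dayspinner.mhop[-18]
Obs: 2257-08-28
Act: gauge.express[-76; week; day]
Obs: -532
Act: dayspinner.mhop[36]
Obs: 2260-08-28
Act: dayspinner.pin[2154-12-06]
Obs: 2154-12-06


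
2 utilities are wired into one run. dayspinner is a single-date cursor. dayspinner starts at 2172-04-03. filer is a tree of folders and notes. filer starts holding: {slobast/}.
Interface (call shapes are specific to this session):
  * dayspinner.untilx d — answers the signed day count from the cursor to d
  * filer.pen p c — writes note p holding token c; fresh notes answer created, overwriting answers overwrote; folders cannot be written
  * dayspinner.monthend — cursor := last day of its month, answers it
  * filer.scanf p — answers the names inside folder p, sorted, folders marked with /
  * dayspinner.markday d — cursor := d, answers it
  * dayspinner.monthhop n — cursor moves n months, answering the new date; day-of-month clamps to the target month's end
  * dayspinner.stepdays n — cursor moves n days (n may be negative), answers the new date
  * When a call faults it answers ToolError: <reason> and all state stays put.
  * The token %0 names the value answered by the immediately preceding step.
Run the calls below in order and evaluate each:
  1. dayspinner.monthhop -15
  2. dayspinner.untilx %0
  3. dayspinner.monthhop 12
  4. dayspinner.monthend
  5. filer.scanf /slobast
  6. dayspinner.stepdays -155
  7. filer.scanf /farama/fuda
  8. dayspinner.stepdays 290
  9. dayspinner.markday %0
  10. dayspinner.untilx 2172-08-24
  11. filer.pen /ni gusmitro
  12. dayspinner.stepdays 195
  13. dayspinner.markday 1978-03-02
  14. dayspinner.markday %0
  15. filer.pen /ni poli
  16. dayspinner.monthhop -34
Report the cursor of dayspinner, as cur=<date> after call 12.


I run dayspinner.monthhop passing -15: 2171-01-03.
I use dayspinner.untilx passing %0, and see 0.
Using dayspinner.monthhop passing 12, and get 2172-01-03.
I use dayspinner.monthend(), and get 2172-01-31.
Using filer.scanf passing /slobast: [].
Invoking dayspinner.stepdays passing -155, yielding 2171-08-29.
Now I run filer.scanf passing /farama/fuda, and observe ToolError: not found.
Using dayspinner.stepdays passing 290, which returns 2172-06-14.
Next I call dayspinner.markday passing %0, → 2172-06-14.
I invoke dayspinner.untilx passing 2172-08-24, → 71.
I try filer.pen passing /ni, gusmitro, — result: created.
I run dayspinner.stepdays passing 195, → 2172-12-26.
I try dayspinner.markday passing 1978-03-02, yielding 1978-03-02.
Calling dayspinner.markday passing %0, → 1978-03-02.
I use filer.pen passing /ni, poli, giving overwrote.
Using dayspinner.monthhop passing -34, → 1975-05-02.

Answer: cur=2172-12-26


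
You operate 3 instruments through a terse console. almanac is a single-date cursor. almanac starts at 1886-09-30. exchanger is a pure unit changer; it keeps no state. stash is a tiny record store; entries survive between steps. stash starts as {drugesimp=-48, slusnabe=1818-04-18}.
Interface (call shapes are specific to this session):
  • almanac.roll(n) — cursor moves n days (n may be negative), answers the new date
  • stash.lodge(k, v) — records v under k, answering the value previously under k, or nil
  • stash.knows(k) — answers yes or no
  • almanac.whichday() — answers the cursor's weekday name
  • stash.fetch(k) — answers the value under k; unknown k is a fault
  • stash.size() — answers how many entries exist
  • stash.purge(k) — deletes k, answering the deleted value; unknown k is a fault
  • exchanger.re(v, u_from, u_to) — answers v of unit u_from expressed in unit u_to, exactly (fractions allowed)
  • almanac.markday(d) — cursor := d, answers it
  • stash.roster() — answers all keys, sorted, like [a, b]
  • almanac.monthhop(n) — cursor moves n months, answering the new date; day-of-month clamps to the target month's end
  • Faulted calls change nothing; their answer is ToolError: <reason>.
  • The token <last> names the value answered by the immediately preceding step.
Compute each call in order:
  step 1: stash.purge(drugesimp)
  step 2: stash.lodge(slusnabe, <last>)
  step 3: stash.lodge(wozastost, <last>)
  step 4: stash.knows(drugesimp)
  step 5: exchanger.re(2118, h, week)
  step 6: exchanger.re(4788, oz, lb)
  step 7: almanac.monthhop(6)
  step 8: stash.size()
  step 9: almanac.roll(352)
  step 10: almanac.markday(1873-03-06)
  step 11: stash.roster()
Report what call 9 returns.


Answer: 1888-03-16

Derivation:
[in] stash.purge k→drugesimp
= -48
[in] stash.lodge k→slusnabe v→<last>
= 1818-04-18
[in] stash.lodge k→wozastost v→<last>
= nil
[in] stash.knows k→drugesimp
= no
[in] exchanger.re v→2118 u_from→h u_to→week
= 353/28
[in] exchanger.re v→4788 u_from→oz u_to→lb
= 1197/4
[in] almanac.monthhop n→6
= 1887-03-30
[in] stash.size
= 2
[in] almanac.roll n→352
= 1888-03-16
[in] almanac.markday d→1873-03-06
= 1873-03-06
[in] stash.roster
= [slusnabe, wozastost]


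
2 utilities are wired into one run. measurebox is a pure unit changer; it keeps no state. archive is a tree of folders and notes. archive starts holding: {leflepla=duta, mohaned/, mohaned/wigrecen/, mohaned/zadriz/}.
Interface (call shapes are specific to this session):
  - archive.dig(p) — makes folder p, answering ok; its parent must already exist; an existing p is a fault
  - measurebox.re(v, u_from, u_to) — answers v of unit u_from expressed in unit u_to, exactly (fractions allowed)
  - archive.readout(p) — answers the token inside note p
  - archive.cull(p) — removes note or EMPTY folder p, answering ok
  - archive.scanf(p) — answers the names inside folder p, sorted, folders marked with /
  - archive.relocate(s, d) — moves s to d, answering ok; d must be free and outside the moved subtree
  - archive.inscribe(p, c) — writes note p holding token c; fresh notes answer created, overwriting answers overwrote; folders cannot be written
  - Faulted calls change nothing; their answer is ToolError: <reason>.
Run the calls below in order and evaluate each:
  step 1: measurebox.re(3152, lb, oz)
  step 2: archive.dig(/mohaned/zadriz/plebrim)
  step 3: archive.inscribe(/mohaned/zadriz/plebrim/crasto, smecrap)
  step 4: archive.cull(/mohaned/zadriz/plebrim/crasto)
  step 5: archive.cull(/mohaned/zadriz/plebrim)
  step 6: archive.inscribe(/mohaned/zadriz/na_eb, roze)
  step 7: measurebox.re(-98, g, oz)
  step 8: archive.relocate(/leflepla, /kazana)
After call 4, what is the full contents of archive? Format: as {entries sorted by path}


Answer: {leflepla=duta, mohaned/, mohaned/wigrecen/, mohaned/zadriz/, mohaned/zadriz/plebrim/}

Derivation:
Do: measurebox.re[v='3152'; u_from='lb'; u_to='oz']
See: 50432
Do: archive.dig[p='/mohaned/zadriz/plebrim']
See: ok
Do: archive.inscribe[p='/mohaned/zadriz/plebrim/crasto'; c='smecrap']
See: created
Do: archive.cull[p='/mohaned/zadriz/plebrim/crasto']
See: ok
Do: archive.cull[p='/mohaned/zadriz/plebrim']
See: ok
Do: archive.inscribe[p='/mohaned/zadriz/na_eb'; c='roze']
See: created
Do: measurebox.re[v='-98'; u_from='g'; u_to='oz']
See: -22400000/6479891
Do: archive.relocate[s='/leflepla'; d='/kazana']
See: ok


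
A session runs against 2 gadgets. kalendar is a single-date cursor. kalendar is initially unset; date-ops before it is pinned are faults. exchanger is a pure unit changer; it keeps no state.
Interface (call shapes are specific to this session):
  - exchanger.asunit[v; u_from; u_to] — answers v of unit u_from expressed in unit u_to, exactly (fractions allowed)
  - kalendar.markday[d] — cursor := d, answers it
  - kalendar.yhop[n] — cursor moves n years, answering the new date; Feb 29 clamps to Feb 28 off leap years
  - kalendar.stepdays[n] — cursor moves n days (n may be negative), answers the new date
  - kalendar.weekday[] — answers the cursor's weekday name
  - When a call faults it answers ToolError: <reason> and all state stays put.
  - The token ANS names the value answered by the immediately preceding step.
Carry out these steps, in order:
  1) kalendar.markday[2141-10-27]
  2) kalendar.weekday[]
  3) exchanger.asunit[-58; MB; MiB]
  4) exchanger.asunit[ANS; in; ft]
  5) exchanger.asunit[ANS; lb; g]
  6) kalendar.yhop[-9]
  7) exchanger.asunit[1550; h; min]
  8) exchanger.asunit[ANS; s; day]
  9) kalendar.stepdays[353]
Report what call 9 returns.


Answer: 2133-10-15

Derivation:
>>> markday d: 2141-10-27
= 2141-10-27
>>> weekday
= Friday
>>> asunit v: -58 u_from: MB u_to: MiB
= -453125/8192
>>> asunit v: ANS u_from: in u_to: ft
= -453125/98304
>>> asunit v: ANS u_from: lb u_to: g
= -6577089365/3145728
>>> yhop n: -9
= 2132-10-27
>>> asunit v: 1550 u_from: h u_to: min
= 93000
>>> asunit v: ANS u_from: s u_to: day
= 155/144
>>> stepdays n: 353
= 2133-10-15


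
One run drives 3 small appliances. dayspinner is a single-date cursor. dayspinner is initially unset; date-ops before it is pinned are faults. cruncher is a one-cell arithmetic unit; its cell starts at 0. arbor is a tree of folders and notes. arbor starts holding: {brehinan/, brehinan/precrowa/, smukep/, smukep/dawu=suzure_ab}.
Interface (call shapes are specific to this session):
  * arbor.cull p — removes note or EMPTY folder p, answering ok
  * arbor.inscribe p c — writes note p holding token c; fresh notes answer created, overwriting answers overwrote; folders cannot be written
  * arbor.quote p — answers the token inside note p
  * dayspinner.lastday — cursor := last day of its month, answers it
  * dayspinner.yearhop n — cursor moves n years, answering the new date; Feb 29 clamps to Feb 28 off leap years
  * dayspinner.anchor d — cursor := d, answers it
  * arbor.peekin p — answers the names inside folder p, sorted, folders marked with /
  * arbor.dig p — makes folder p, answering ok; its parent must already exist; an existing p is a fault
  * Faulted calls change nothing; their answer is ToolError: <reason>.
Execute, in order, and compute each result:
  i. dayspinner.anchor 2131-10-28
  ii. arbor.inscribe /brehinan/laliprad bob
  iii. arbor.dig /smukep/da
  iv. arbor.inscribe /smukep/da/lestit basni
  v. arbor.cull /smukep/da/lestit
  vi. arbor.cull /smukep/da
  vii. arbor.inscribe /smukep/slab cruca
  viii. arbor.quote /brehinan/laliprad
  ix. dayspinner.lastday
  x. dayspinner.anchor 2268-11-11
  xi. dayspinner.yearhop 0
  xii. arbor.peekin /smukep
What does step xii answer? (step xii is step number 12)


Answer: [dawu, slab]

Derivation:
;; dayspinner.anchor(d: 2131-10-28) -> 2131-10-28
;; arbor.inscribe(p: /brehinan/laliprad, c: bob) -> created
;; arbor.dig(p: /smukep/da) -> ok
;; arbor.inscribe(p: /smukep/da/lestit, c: basni) -> created
;; arbor.cull(p: /smukep/da/lestit) -> ok
;; arbor.cull(p: /smukep/da) -> ok
;; arbor.inscribe(p: /smukep/slab, c: cruca) -> created
;; arbor.quote(p: /brehinan/laliprad) -> bob
;; dayspinner.lastday() -> 2131-10-31
;; dayspinner.anchor(d: 2268-11-11) -> 2268-11-11
;; dayspinner.yearhop(n: 0) -> 2268-11-11
;; arbor.peekin(p: /smukep) -> [dawu, slab]


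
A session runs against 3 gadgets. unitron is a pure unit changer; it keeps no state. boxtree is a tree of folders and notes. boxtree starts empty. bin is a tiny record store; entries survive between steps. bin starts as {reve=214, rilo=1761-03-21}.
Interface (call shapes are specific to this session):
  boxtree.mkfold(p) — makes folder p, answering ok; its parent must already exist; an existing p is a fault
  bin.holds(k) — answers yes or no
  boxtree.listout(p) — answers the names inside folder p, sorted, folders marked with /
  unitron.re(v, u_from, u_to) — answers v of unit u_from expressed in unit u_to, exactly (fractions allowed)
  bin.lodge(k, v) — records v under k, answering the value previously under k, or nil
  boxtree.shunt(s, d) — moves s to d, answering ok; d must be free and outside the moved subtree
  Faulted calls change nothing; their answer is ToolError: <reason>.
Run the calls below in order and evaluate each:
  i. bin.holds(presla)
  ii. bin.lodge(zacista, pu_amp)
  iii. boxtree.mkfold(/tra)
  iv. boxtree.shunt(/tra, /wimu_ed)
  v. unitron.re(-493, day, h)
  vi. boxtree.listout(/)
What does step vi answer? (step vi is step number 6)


I invoke bin.holds with k='presla', and see no.
I run bin.lodge with k='zacista', v='pu_amp', which returns nil.
Next I call boxtree.mkfold with p='/tra': ok.
I run boxtree.shunt with s='/tra', d='/wimu_ed', and observe ok.
I run unitron.re with v='-493', u_from='day', u_to='h', giving -11832.
I use boxtree.listout with p='/', giving [wimu_ed/].

Answer: [wimu_ed/]


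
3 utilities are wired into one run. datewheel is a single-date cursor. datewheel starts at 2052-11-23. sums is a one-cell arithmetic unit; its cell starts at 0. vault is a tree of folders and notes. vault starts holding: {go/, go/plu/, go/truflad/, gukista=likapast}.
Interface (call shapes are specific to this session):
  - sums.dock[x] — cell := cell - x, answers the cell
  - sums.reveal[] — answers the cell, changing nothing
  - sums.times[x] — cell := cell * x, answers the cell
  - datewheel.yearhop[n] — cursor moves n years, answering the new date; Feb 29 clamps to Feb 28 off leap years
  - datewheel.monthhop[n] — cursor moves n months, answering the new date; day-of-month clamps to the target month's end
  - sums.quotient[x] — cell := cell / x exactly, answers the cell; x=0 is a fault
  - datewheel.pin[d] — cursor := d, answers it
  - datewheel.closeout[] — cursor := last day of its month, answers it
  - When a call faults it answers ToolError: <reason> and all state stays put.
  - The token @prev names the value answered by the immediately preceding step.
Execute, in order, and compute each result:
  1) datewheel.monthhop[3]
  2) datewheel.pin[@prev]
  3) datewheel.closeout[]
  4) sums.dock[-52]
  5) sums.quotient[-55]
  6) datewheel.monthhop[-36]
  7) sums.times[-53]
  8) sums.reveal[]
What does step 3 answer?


Answer: 2053-02-28

Derivation:
Calling datewheel.monthhop passing n='3', — result: 2053-02-23.
I try datewheel.pin passing d='@prev', and observe 2053-02-23.
Using datewheel.closeout(), and see 2053-02-28.
I use sums.dock passing x='-52', yielding 52.
I run sums.quotient passing x='-55': -52/55.
Now I run datewheel.monthhop passing n='-36', → 2050-02-28.
I call sums.times passing x='-53', and get 2756/55.
I try sums.reveal, which returns 2756/55.


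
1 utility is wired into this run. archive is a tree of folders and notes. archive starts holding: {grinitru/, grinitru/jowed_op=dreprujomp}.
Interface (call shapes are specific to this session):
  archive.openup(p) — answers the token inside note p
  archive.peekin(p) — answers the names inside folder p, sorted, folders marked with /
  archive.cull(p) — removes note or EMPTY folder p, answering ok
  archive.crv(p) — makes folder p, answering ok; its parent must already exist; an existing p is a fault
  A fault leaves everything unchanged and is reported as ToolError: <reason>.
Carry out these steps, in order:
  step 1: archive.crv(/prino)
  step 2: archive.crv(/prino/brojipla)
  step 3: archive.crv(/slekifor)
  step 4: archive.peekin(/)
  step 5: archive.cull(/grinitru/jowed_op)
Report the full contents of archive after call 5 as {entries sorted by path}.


~$ archive.crv p: /prino
[out] ok
~$ archive.crv p: /prino/brojipla
[out] ok
~$ archive.crv p: /slekifor
[out] ok
~$ archive.peekin p: /
[out] [grinitru/, prino/, slekifor/]
~$ archive.cull p: /grinitru/jowed_op
[out] ok

Answer: {grinitru/, prino/, prino/brojipla/, slekifor/}


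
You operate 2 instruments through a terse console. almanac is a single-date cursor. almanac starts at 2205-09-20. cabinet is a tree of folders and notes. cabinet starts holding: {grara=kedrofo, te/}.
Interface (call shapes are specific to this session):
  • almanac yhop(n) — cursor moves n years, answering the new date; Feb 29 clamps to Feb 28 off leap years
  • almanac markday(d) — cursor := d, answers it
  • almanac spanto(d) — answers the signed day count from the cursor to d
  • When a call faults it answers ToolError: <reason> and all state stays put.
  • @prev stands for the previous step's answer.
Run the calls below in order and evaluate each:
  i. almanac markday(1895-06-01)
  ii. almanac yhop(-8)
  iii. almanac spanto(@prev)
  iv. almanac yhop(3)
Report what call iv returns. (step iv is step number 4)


Act: almanac markday[d=1895-06-01]
Obs: 1895-06-01
Act: almanac yhop[n=-8]
Obs: 1887-06-01
Act: almanac spanto[d=@prev]
Obs: 0
Act: almanac yhop[n=3]
Obs: 1890-06-01

Answer: 1890-06-01


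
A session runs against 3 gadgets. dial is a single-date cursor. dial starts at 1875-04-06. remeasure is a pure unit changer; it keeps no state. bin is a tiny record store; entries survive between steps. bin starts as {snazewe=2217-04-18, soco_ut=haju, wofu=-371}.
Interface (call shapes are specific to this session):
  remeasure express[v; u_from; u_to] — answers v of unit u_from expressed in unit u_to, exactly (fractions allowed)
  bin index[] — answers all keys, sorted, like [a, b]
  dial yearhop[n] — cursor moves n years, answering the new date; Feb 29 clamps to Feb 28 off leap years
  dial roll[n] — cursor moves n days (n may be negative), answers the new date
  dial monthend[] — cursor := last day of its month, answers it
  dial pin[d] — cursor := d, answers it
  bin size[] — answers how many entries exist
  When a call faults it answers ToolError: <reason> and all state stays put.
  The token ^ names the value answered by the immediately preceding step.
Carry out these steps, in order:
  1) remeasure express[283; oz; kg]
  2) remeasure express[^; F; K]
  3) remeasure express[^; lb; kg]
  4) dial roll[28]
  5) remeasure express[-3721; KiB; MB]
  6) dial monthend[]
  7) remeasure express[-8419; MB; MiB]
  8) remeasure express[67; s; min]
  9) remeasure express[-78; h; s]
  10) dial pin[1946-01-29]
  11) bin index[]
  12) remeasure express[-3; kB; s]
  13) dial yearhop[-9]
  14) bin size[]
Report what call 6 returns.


>> remeasure express(v='283', u_from='oz', u_to='kg')
<< 12836664071/1600000000
>> remeasure express(v='^', u_from='F', u_to='K')
<< 83145407119/320000000
>> remeasure express(v='^', u_from='lb', u_to='kg')
<< 3771412226972208203/32000000000000000
>> dial roll(n='28')
<< 1875-05-04
>> remeasure express(v='-3721', u_from='KiB', u_to='MB')
<< -59536/15625
>> dial monthend()
<< 1875-05-31
>> remeasure express(v='-8419', u_from='MB', u_to='MiB')
<< -131546875/16384
>> remeasure express(v='67', u_from='s', u_to='min')
<< 67/60
>> remeasure express(v='-78', u_from='h', u_to='s')
<< -280800
>> dial pin(d='1946-01-29')
<< 1946-01-29
>> bin index()
<< [snazewe, soco_ut, wofu]
>> remeasure express(v='-3', u_from='kB', u_to='s')
<< ToolError: incompatible units
>> dial yearhop(n='-9')
<< 1937-01-29
>> bin size()
<< 3

Answer: 1875-05-31


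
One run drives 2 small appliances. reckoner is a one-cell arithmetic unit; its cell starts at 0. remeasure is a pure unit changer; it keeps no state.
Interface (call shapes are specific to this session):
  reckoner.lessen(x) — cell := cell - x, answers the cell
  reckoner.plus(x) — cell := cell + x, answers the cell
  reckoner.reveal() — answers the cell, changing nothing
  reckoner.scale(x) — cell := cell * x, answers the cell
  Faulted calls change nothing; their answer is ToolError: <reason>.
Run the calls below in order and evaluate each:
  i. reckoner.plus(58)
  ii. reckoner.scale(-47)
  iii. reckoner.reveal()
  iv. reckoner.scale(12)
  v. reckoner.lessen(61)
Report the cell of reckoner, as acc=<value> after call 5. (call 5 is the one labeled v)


% 1. reckoner.plus(x='58') == 58
% 2. reckoner.scale(x='-47') == -2726
% 3. reckoner.reveal() == -2726
% 4. reckoner.scale(x='12') == -32712
% 5. reckoner.lessen(x='61') == -32773

Answer: acc=-32773


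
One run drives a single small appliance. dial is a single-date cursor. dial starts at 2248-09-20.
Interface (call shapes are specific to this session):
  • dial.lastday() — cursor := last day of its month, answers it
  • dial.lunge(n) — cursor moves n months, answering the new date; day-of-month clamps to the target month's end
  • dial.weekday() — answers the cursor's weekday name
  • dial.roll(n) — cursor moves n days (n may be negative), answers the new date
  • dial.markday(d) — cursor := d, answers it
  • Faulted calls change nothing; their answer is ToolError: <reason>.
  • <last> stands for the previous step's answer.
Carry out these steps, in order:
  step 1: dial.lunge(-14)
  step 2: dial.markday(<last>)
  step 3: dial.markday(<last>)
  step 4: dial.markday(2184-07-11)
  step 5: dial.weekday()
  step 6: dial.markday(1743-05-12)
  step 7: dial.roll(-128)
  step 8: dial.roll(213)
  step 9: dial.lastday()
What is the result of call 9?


Then dial.lunge on n=-14, — result: 2247-07-20.
I invoke dial.markday on d=<last>, and get 2247-07-20.
Now I run dial.markday on d=<last>: 2247-07-20.
Using dial.markday on d=2184-07-11, yielding 2184-07-11.
I try dial.weekday, which returns Sunday.
Using dial.markday on d=1743-05-12, → 1743-05-12.
Next I call dial.roll on n=-128, → 1743-01-04.
Calling dial.roll on n=213: 1743-08-05.
Then dial.lastday(), and see 1743-08-31.

Answer: 1743-08-31
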